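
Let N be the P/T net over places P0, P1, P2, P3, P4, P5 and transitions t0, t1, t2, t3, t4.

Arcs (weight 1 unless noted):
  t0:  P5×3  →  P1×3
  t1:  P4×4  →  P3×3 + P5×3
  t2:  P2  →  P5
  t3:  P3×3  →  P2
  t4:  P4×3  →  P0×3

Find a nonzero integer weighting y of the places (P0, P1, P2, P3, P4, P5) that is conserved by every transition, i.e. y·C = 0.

Incidence matrix C (rows=places, cols=transitions):
       t0   t1   t2   t3   t4
   P0   0    0    0    0    3
   P1   3    0    0    0    0
   P2   0    0   -1    1    0
   P3   0    3    0   -3    0
   P4   0   -4    0    0   -3
   P5  -3    3    1    0    0

Candidate y = [3, 3, 3, 1, 3, 3]; check y·C column-wise:
  col t0: 3·0 + 3·3 + 3·0 + 1·0 + 3·0 + 3·-3 = 0
  col t1: 3·0 + 3·0 + 3·0 + 1·3 + 3·-4 + 3·3 = 0
  col t2: 3·0 + 3·0 + 3·-1 + 1·0 + 3·0 + 3·1 = 0
  col t3: 3·0 + 3·0 + 3·1 + 1·-3 + 3·0 + 3·0 = 0
  col t4: 3·3 + 3·0 + 3·0 + 1·0 + 3·-3 + 3·0 = 0

y = (P0:3, P1:3, P2:3, P3:1, P4:3, P5:3)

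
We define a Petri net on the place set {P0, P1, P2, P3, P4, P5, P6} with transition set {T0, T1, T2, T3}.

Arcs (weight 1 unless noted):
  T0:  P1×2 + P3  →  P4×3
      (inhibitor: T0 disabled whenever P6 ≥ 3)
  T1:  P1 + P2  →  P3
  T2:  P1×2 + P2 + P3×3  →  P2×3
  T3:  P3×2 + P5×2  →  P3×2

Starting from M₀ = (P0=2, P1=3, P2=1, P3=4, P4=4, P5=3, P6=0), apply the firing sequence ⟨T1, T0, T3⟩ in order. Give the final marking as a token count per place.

(P0=2, P1=0, P2=0, P3=4, P4=7, P5=1, P6=0)

step 1: fire T1:  (P0=2, P1=3, P2=1, P3=4, P4=4, P5=3, P6=0) → (P0=2, P1=2, P2=0, P3=5, P4=4, P5=3, P6=0)
step 2: fire T0:  (P0=2, P1=2, P2=0, P3=5, P4=4, P5=3, P6=0) → (P0=2, P1=0, P2=0, P3=4, P4=7, P5=3, P6=0)
step 3: fire T3:  (P0=2, P1=0, P2=0, P3=4, P4=7, P5=3, P6=0) → (P0=2, P1=0, P2=0, P3=4, P4=7, P5=1, P6=0)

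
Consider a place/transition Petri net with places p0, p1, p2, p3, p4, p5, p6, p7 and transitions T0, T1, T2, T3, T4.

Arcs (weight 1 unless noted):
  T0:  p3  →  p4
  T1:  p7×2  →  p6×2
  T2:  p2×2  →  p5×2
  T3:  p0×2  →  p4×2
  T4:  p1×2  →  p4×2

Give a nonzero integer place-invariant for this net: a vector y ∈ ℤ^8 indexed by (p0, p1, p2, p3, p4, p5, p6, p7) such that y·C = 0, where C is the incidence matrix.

y = (p0:1, p1:1, p2:0, p3:1, p4:1, p5:0, p6:0, p7:0)

Incidence matrix C (rows=places, cols=transitions):
       T0   T1   T2   T3   T4
   p0   0    0    0   -2    0
   p1   0    0    0    0   -2
   p2   0    0   -2    0    0
   p3  -1    0    0    0    0
   p4   1    0    0    2    2
   p5   0    0    2    0    0
   p6   0    2    0    0    0
   p7   0   -2    0    0    0

Candidate y = [1, 1, 0, 1, 1, 0, 0, 0]; check y·C column-wise:
  col T0: 1·0 + 1·0 + 1·-1 + 1·1 = 0
  col T1: 1·0 + 1·0 + 1·0 + 1·0 + 0·2 + 0·-2 = 0
  col T2: 1·0 + 1·0 + 0·-2 + 1·0 + 1·0 + 0·2 = 0
  col T3: 1·-2 + 1·0 + 1·0 + 1·2 = 0
  col T4: 1·0 + 1·-2 + 1·0 + 1·2 = 0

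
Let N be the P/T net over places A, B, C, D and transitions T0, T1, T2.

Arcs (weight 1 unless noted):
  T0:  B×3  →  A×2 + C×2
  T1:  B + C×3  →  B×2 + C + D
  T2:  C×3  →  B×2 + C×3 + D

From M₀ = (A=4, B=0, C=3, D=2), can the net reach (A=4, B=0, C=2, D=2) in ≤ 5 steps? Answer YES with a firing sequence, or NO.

NO — not reachable within 5 firings

depth 0: 1 marking
depth 1: 2 markings reached so far
depth 2: 4 markings reached so far
depth 3: 8 markings reached so far
depth 4: 12 markings reached so far
depth 5: 18 markings reached so far
target is not among the 18 markings reachable within 5 steps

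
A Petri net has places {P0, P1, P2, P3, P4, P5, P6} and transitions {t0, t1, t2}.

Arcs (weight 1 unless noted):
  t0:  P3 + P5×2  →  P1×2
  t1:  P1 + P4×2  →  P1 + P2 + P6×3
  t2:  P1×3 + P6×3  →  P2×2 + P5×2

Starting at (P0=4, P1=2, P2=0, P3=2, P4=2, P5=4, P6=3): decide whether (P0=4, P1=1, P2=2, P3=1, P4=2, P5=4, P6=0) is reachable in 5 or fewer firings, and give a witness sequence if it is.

YES — reachable via ⟨t0, t2⟩ (2 firings)

step 1: fire t0:  (P0=4, P1=2, P2=0, P3=2, P4=2, P5=4, P6=3) → (P0=4, P1=4, P2=0, P3=1, P4=2, P5=2, P6=3)
step 2: fire t2:  (P0=4, P1=4, P2=0, P3=1, P4=2, P5=2, P6=3) → (P0=4, P1=1, P2=2, P3=1, P4=2, P5=4, P6=0)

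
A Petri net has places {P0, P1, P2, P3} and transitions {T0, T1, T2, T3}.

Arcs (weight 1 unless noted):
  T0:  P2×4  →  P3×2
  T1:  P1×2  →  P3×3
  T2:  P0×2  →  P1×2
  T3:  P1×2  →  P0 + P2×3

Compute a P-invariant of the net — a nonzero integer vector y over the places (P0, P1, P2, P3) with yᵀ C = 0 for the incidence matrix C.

Incidence matrix C (rows=places, cols=transitions):
       T0   T1   T2   T3
   P0   0    0   -2    1
   P1   0   -2    2   -2
   P2  -4    0    0    3
   P3   2    3    0    0

Candidate y = [3, 3, 1, 2]; check y·C column-wise:
  col T0: 3·0 + 3·0 + 1·-4 + 2·2 = 0
  col T1: 3·0 + 3·-2 + 1·0 + 2·3 = 0
  col T2: 3·-2 + 3·2 + 1·0 + 2·0 = 0
  col T3: 3·1 + 3·-2 + 1·3 + 2·0 = 0

y = (P0:3, P1:3, P2:1, P3:2)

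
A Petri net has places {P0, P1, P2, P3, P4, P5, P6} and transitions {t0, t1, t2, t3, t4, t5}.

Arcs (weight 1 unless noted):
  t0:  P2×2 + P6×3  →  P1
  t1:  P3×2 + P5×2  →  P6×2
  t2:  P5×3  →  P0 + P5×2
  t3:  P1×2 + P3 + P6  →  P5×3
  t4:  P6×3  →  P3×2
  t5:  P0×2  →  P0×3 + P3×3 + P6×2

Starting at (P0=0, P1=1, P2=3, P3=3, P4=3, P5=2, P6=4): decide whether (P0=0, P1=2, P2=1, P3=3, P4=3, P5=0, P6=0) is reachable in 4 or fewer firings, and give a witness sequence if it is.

YES — reachable via ⟨t0, t1, t4⟩ (3 firings)

step 1: fire t0:  (P0=0, P1=1, P2=3, P3=3, P4=3, P5=2, P6=4) → (P0=0, P1=2, P2=1, P3=3, P4=3, P5=2, P6=1)
step 2: fire t1:  (P0=0, P1=2, P2=1, P3=3, P4=3, P5=2, P6=1) → (P0=0, P1=2, P2=1, P3=1, P4=3, P5=0, P6=3)
step 3: fire t4:  (P0=0, P1=2, P2=1, P3=1, P4=3, P5=0, P6=3) → (P0=0, P1=2, P2=1, P3=3, P4=3, P5=0, P6=0)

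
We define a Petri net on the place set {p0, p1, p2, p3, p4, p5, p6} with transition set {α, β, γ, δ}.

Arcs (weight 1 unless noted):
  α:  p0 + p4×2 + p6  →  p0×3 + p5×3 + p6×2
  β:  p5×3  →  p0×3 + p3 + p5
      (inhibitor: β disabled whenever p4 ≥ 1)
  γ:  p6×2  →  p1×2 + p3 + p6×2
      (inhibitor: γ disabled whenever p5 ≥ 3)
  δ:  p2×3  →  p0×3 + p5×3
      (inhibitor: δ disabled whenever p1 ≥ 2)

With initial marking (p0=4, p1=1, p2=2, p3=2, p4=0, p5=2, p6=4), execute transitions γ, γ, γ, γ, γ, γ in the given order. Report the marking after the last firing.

step 1: fire γ:  (p0=4, p1=1, p2=2, p3=2, p4=0, p5=2, p6=4) → (p0=4, p1=3, p2=2, p3=3, p4=0, p5=2, p6=4)
step 2: fire γ:  (p0=4, p1=3, p2=2, p3=3, p4=0, p5=2, p6=4) → (p0=4, p1=5, p2=2, p3=4, p4=0, p5=2, p6=4)
step 3: fire γ:  (p0=4, p1=5, p2=2, p3=4, p4=0, p5=2, p6=4) → (p0=4, p1=7, p2=2, p3=5, p4=0, p5=2, p6=4)
step 4: fire γ:  (p0=4, p1=7, p2=2, p3=5, p4=0, p5=2, p6=4) → (p0=4, p1=9, p2=2, p3=6, p4=0, p5=2, p6=4)
step 5: fire γ:  (p0=4, p1=9, p2=2, p3=6, p4=0, p5=2, p6=4) → (p0=4, p1=11, p2=2, p3=7, p4=0, p5=2, p6=4)
step 6: fire γ:  (p0=4, p1=11, p2=2, p3=7, p4=0, p5=2, p6=4) → (p0=4, p1=13, p2=2, p3=8, p4=0, p5=2, p6=4)

(p0=4, p1=13, p2=2, p3=8, p4=0, p5=2, p6=4)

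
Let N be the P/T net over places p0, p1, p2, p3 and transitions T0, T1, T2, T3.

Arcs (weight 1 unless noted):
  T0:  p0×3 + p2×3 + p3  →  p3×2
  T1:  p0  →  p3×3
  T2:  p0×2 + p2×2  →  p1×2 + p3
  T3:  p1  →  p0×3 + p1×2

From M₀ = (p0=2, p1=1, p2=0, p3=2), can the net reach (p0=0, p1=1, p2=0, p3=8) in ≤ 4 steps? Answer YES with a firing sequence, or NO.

YES — reachable via ⟨T1, T1⟩ (2 firings)

step 1: fire T1:  (p0=2, p1=1, p2=0, p3=2) → (p0=1, p1=1, p2=0, p3=5)
step 2: fire T1:  (p0=1, p1=1, p2=0, p3=5) → (p0=0, p1=1, p2=0, p3=8)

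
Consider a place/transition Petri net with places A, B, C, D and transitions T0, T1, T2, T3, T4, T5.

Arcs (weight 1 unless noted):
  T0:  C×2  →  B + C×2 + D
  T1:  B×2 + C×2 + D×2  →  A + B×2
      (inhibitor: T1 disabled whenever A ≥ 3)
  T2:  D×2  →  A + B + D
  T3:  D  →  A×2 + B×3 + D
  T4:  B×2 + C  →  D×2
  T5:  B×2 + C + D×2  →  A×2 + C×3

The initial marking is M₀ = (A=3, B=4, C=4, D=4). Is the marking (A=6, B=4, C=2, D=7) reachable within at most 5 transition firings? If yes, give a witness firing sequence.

step 1: fire T2:  (A=3, B=4, C=4, D=4) → (A=4, B=5, C=4, D=3)
step 2: fire T3:  (A=4, B=5, C=4, D=3) → (A=6, B=8, C=4, D=3)
step 3: fire T4:  (A=6, B=8, C=4, D=3) → (A=6, B=6, C=3, D=5)
step 4: fire T4:  (A=6, B=6, C=3, D=5) → (A=6, B=4, C=2, D=7)

YES — reachable via ⟨T2, T3, T4, T4⟩ (4 firings)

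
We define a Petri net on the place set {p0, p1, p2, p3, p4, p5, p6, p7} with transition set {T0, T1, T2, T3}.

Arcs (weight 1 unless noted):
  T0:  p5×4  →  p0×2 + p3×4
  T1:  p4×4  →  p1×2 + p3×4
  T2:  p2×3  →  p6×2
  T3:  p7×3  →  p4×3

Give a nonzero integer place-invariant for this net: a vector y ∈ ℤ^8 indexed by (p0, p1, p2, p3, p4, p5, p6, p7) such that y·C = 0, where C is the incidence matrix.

Incidence matrix C (rows=places, cols=transitions):
       T0   T1   T2   T3
   p0   2    0    0    0
   p1   0    2    0    0
   p2   0    0   -3    0
   p3   4    4    0    0
   p4   0   -4    0    3
   p5  -4    0    0    0
   p6   0    0    2    0
   p7   0    0    0   -3

Candidate y = [2, 2, 0, -1, 0, 0, 0, 0]; check y·C column-wise:
  col T0: 2·2 + 2·0 + -1·4 + 0·-4 = 0
  col T1: 2·0 + 2·2 + -1·4 + 0·-4 = 0
  col T2: 2·0 + 2·0 + 0·-3 + -1·0 + 0·2 = 0
  col T3: 2·0 + 2·0 + -1·0 + 0·3 + 0·-3 = 0

y = (p0:2, p1:2, p2:0, p3:-1, p4:0, p5:0, p6:0, p7:0)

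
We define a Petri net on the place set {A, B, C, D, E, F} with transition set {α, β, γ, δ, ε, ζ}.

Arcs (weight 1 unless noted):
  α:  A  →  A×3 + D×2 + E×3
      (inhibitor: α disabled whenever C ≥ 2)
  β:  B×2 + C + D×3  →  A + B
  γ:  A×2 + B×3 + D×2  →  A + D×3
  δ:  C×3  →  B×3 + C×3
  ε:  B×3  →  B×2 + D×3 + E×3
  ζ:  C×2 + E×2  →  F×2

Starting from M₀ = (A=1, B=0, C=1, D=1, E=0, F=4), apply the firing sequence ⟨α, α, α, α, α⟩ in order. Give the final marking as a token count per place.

(A=11, B=0, C=1, D=11, E=15, F=4)

step 1: fire α:  (A=1, B=0, C=1, D=1, E=0, F=4) → (A=3, B=0, C=1, D=3, E=3, F=4)
step 2: fire α:  (A=3, B=0, C=1, D=3, E=3, F=4) → (A=5, B=0, C=1, D=5, E=6, F=4)
step 3: fire α:  (A=5, B=0, C=1, D=5, E=6, F=4) → (A=7, B=0, C=1, D=7, E=9, F=4)
step 4: fire α:  (A=7, B=0, C=1, D=7, E=9, F=4) → (A=9, B=0, C=1, D=9, E=12, F=4)
step 5: fire α:  (A=9, B=0, C=1, D=9, E=12, F=4) → (A=11, B=0, C=1, D=11, E=15, F=4)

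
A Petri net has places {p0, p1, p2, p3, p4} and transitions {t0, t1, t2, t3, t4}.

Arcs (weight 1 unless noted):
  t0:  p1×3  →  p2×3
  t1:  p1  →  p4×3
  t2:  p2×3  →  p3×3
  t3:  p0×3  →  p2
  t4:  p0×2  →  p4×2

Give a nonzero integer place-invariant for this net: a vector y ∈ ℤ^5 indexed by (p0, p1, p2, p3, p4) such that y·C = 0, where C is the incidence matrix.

y = (p0:1, p1:3, p2:3, p3:3, p4:1)

Incidence matrix C (rows=places, cols=transitions):
       t0   t1   t2   t3   t4
   p0   0    0    0   -3   -2
   p1  -3   -1    0    0    0
   p2   3    0   -3    1    0
   p3   0    0    3    0    0
   p4   0    3    0    0    2

Candidate y = [1, 3, 3, 3, 1]; check y·C column-wise:
  col t0: 1·0 + 3·-3 + 3·3 + 3·0 + 1·0 = 0
  col t1: 1·0 + 3·-1 + 3·0 + 3·0 + 1·3 = 0
  col t2: 1·0 + 3·0 + 3·-3 + 3·3 + 1·0 = 0
  col t3: 1·-3 + 3·0 + 3·1 + 3·0 + 1·0 = 0
  col t4: 1·-2 + 3·0 + 3·0 + 3·0 + 1·2 = 0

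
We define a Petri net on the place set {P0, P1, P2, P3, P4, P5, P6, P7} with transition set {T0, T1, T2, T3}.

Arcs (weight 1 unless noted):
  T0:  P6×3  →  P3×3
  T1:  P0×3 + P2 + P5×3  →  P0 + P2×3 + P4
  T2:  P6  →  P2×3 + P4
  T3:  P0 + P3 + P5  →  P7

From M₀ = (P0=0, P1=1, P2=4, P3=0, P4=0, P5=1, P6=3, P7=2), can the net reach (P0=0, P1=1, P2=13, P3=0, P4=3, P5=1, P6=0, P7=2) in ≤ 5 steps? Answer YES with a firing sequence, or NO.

YES — reachable via ⟨T2, T2, T2⟩ (3 firings)

step 1: fire T2:  (P0=0, P1=1, P2=4, P3=0, P4=0, P5=1, P6=3, P7=2) → (P0=0, P1=1, P2=7, P3=0, P4=1, P5=1, P6=2, P7=2)
step 2: fire T2:  (P0=0, P1=1, P2=7, P3=0, P4=1, P5=1, P6=2, P7=2) → (P0=0, P1=1, P2=10, P3=0, P4=2, P5=1, P6=1, P7=2)
step 3: fire T2:  (P0=0, P1=1, P2=10, P3=0, P4=2, P5=1, P6=1, P7=2) → (P0=0, P1=1, P2=13, P3=0, P4=3, P5=1, P6=0, P7=2)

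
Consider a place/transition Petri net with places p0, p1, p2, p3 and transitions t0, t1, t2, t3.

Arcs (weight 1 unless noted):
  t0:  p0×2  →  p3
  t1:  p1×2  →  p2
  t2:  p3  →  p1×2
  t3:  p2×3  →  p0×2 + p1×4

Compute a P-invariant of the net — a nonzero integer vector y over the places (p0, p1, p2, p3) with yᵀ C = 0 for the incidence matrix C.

y = (p0:1, p1:1, p2:2, p3:2)

Incidence matrix C (rows=places, cols=transitions):
       t0   t1   t2   t3
   p0  -2    0    0    2
   p1   0   -2    2    4
   p2   0    1    0   -3
   p3   1    0   -1    0

Candidate y = [1, 1, 2, 2]; check y·C column-wise:
  col t0: 1·-2 + 1·0 + 2·0 + 2·1 = 0
  col t1: 1·0 + 1·-2 + 2·1 + 2·0 = 0
  col t2: 1·0 + 1·2 + 2·0 + 2·-1 = 0
  col t3: 1·2 + 1·4 + 2·-3 + 2·0 = 0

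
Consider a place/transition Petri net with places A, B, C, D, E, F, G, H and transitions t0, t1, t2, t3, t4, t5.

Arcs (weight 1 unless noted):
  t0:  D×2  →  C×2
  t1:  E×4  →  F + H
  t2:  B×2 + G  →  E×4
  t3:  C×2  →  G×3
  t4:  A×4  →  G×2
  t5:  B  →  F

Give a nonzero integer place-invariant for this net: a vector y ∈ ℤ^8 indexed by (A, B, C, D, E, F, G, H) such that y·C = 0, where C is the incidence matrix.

y = (A:2, B:-4, C:6, D:6, E:-1, F:-4, G:4, H:0)

Incidence matrix C (rows=places, cols=transitions):
       t0   t1   t2   t3   t4   t5
    A   0    0    0    0   -4    0
    B   0    0   -2    0    0   -1
    C   2    0    0   -2    0    0
    D  -2    0    0    0    0    0
    E   0   -4    4    0    0    0
    F   0    1    0    0    0    1
    G   0    0   -1    3    2    0
    H   0    1    0    0    0    0

Candidate y = [2, -4, 6, 6, -1, -4, 4, 0]; check y·C column-wise:
  col t0: 2·0 + -4·0 + 6·2 + 6·-2 + -1·0 + -4·0 + 4·0 = 0
  col t1: 2·0 + -4·0 + 6·0 + 6·0 + -1·-4 + -4·1 + 4·0 + 0·1 = 0
  col t2: 2·0 + -4·-2 + 6·0 + 6·0 + -1·4 + -4·0 + 4·-1 = 0
  col t3: 2·0 + -4·0 + 6·-2 + 6·0 + -1·0 + -4·0 + 4·3 = 0
  col t4: 2·-4 + -4·0 + 6·0 + 6·0 + -1·0 + -4·0 + 4·2 = 0
  col t5: 2·0 + -4·-1 + 6·0 + 6·0 + -1·0 + -4·1 + 4·0 = 0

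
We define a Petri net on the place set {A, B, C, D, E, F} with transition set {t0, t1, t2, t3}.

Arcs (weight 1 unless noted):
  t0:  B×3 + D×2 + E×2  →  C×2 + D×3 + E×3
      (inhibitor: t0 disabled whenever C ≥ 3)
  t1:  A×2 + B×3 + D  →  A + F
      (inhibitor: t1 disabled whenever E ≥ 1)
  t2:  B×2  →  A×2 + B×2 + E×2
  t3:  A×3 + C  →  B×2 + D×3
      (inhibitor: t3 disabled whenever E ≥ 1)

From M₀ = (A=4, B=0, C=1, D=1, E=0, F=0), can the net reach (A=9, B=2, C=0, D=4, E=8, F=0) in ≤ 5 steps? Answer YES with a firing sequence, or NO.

step 1: fire t3:  (A=4, B=0, C=1, D=1, E=0, F=0) → (A=1, B=2, C=0, D=4, E=0, F=0)
step 2: fire t2:  (A=1, B=2, C=0, D=4, E=0, F=0) → (A=3, B=2, C=0, D=4, E=2, F=0)
step 3: fire t2:  (A=3, B=2, C=0, D=4, E=2, F=0) → (A=5, B=2, C=0, D=4, E=4, F=0)
step 4: fire t2:  (A=5, B=2, C=0, D=4, E=4, F=0) → (A=7, B=2, C=0, D=4, E=6, F=0)
step 5: fire t2:  (A=7, B=2, C=0, D=4, E=6, F=0) → (A=9, B=2, C=0, D=4, E=8, F=0)

YES — reachable via ⟨t3, t2, t2, t2, t2⟩ (5 firings)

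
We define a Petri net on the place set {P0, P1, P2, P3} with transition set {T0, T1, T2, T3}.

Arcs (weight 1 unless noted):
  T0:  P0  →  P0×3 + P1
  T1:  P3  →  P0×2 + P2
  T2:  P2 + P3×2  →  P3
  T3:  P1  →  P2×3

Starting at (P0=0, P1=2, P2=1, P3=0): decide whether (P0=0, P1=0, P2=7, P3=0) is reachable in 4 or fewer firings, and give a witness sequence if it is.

step 1: fire T3:  (P0=0, P1=2, P2=1, P3=0) → (P0=0, P1=1, P2=4, P3=0)
step 2: fire T3:  (P0=0, P1=1, P2=4, P3=0) → (P0=0, P1=0, P2=7, P3=0)

YES — reachable via ⟨T3, T3⟩ (2 firings)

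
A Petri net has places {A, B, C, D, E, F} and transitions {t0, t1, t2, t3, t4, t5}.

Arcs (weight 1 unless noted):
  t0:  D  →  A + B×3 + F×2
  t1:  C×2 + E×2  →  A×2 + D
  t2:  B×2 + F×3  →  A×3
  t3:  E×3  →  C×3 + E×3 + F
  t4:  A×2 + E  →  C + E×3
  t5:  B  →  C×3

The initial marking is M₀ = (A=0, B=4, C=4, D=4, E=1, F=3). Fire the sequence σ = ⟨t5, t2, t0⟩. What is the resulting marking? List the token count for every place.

step 1: fire t5:  (A=0, B=4, C=4, D=4, E=1, F=3) → (A=0, B=3, C=7, D=4, E=1, F=3)
step 2: fire t2:  (A=0, B=3, C=7, D=4, E=1, F=3) → (A=3, B=1, C=7, D=4, E=1, F=0)
step 3: fire t0:  (A=3, B=1, C=7, D=4, E=1, F=0) → (A=4, B=4, C=7, D=3, E=1, F=2)

(A=4, B=4, C=7, D=3, E=1, F=2)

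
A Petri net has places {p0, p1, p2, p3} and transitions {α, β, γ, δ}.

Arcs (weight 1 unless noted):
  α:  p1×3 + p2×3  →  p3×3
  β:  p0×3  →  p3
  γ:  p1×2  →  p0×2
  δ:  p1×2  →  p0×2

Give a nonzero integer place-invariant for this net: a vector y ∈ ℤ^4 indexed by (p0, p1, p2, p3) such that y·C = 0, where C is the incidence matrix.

Incidence matrix C (rows=places, cols=transitions):
        α    β    γ    δ
   p0   0   -3    2    2
   p1  -3    0   -2   -2
   p2  -3    0    0    0
   p3   3    1    0    0

Candidate y = [1, 1, 2, 3]; check y·C column-wise:
  col α: 1·0 + 1·-3 + 2·-3 + 3·3 = 0
  col β: 1·-3 + 1·0 + 2·0 + 3·1 = 0
  col γ: 1·2 + 1·-2 + 2·0 + 3·0 = 0
  col δ: 1·2 + 1·-2 + 2·0 + 3·0 = 0

y = (p0:1, p1:1, p2:2, p3:3)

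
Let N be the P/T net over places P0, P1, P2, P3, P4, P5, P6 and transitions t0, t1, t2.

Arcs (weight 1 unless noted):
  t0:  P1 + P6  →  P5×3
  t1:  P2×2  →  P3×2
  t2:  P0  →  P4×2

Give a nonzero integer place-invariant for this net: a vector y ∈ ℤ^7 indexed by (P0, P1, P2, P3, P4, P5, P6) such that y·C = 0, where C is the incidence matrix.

Incidence matrix C (rows=places, cols=transitions):
       t0   t1   t2
   P0   0    0   -1
   P1  -1    0    0
   P2   0   -2    0
   P3   0    2    0
   P4   0    0    2
   P5   3    0    0
   P6  -1    0    0

Candidate y = [0, 0, 1, 1, 0, 0, 0]; check y·C column-wise:
  col t0: 0·-1 + 1·0 + 1·0 + 0·3 + 0·-1 = 0
  col t1: 1·-2 + 1·2 = 0
  col t2: 0·-1 + 1·0 + 1·0 + 0·2 = 0

y = (P0:0, P1:0, P2:1, P3:1, P4:0, P5:0, P6:0)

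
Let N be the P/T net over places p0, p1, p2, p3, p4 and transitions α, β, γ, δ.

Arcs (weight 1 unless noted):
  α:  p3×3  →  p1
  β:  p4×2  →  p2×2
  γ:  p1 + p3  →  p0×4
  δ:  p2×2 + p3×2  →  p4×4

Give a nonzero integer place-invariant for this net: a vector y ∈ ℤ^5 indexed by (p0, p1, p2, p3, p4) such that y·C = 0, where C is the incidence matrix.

Incidence matrix C (rows=places, cols=transitions):
        α    β    γ    δ
   p0   0    0    4    0
   p1   1    0   -1    0
   p2   0    2    0   -2
   p3  -3    0   -1   -2
   p4   0   -2    0    4

Candidate y = [1, 3, 1, 1, 1]; check y·C column-wise:
  col α: 1·0 + 3·1 + 1·0 + 1·-3 + 1·0 = 0
  col β: 1·0 + 3·0 + 1·2 + 1·0 + 1·-2 = 0
  col γ: 1·4 + 3·-1 + 1·0 + 1·-1 + 1·0 = 0
  col δ: 1·0 + 3·0 + 1·-2 + 1·-2 + 1·4 = 0

y = (p0:1, p1:3, p2:1, p3:1, p4:1)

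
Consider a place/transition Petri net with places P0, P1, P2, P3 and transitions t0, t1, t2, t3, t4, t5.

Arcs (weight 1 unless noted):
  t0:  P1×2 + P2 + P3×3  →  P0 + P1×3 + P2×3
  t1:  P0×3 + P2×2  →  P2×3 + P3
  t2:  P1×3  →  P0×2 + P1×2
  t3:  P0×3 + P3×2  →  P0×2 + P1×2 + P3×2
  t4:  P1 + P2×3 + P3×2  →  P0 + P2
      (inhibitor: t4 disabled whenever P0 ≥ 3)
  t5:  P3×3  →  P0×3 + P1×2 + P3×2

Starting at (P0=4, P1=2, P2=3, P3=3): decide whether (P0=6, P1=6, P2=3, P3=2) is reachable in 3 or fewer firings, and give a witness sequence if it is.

YES — reachable via ⟨t3, t5⟩ (2 firings)

step 1: fire t3:  (P0=4, P1=2, P2=3, P3=3) → (P0=3, P1=4, P2=3, P3=3)
step 2: fire t5:  (P0=3, P1=4, P2=3, P3=3) → (P0=6, P1=6, P2=3, P3=2)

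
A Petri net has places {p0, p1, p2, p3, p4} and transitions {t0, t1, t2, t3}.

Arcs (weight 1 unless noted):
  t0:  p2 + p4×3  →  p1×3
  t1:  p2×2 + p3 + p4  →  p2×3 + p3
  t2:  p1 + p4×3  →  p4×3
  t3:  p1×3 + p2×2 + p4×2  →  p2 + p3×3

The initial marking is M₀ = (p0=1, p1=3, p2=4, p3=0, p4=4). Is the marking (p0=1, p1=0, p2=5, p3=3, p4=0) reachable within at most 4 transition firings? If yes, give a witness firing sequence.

YES — reachable via ⟨t3, t1, t1⟩ (3 firings)

step 1: fire t3:  (p0=1, p1=3, p2=4, p3=0, p4=4) → (p0=1, p1=0, p2=3, p3=3, p4=2)
step 2: fire t1:  (p0=1, p1=0, p2=3, p3=3, p4=2) → (p0=1, p1=0, p2=4, p3=3, p4=1)
step 3: fire t1:  (p0=1, p1=0, p2=4, p3=3, p4=1) → (p0=1, p1=0, p2=5, p3=3, p4=0)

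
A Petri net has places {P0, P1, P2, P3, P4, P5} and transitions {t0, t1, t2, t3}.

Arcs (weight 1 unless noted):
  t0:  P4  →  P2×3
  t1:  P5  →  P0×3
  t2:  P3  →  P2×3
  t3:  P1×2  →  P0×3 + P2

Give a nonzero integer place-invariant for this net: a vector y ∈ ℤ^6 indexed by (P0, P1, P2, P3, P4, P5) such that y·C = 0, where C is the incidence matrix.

y = (P0:0, P1:1, P2:2, P3:6, P4:6, P5:0)

Incidence matrix C (rows=places, cols=transitions):
       t0   t1   t2   t3
   P0   0    3    0    3
   P1   0    0    0   -2
   P2   3    0    3    1
   P3   0    0   -1    0
   P4  -1    0    0    0
   P5   0   -1    0    0

Candidate y = [0, 1, 2, 6, 6, 0]; check y·C column-wise:
  col t0: 1·0 + 2·3 + 6·0 + 6·-1 = 0
  col t1: 0·3 + 1·0 + 2·0 + 6·0 + 6·0 + 0·-1 = 0
  col t2: 1·0 + 2·3 + 6·-1 + 6·0 = 0
  col t3: 0·3 + 1·-2 + 2·1 + 6·0 + 6·0 = 0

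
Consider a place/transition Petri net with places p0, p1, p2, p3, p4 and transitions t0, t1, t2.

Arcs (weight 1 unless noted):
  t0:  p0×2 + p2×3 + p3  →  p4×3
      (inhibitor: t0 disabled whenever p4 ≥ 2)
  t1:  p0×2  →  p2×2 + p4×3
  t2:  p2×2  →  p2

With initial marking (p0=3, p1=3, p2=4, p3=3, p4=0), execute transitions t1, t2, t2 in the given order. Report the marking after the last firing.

step 1: fire t1:  (p0=3, p1=3, p2=4, p3=3, p4=0) → (p0=1, p1=3, p2=6, p3=3, p4=3)
step 2: fire t2:  (p0=1, p1=3, p2=6, p3=3, p4=3) → (p0=1, p1=3, p2=5, p3=3, p4=3)
step 3: fire t2:  (p0=1, p1=3, p2=5, p3=3, p4=3) → (p0=1, p1=3, p2=4, p3=3, p4=3)

(p0=1, p1=3, p2=4, p3=3, p4=3)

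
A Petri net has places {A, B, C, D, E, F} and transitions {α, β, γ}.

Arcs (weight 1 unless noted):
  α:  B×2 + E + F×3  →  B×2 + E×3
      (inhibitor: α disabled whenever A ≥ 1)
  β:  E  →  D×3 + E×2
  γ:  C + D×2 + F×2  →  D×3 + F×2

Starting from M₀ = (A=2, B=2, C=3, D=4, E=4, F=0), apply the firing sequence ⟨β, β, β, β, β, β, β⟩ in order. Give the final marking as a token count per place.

step 1: fire β:  (A=2, B=2, C=3, D=4, E=4, F=0) → (A=2, B=2, C=3, D=7, E=5, F=0)
step 2: fire β:  (A=2, B=2, C=3, D=7, E=5, F=0) → (A=2, B=2, C=3, D=10, E=6, F=0)
step 3: fire β:  (A=2, B=2, C=3, D=10, E=6, F=0) → (A=2, B=2, C=3, D=13, E=7, F=0)
step 4: fire β:  (A=2, B=2, C=3, D=13, E=7, F=0) → (A=2, B=2, C=3, D=16, E=8, F=0)
step 5: fire β:  (A=2, B=2, C=3, D=16, E=8, F=0) → (A=2, B=2, C=3, D=19, E=9, F=0)
step 6: fire β:  (A=2, B=2, C=3, D=19, E=9, F=0) → (A=2, B=2, C=3, D=22, E=10, F=0)
step 7: fire β:  (A=2, B=2, C=3, D=22, E=10, F=0) → (A=2, B=2, C=3, D=25, E=11, F=0)

(A=2, B=2, C=3, D=25, E=11, F=0)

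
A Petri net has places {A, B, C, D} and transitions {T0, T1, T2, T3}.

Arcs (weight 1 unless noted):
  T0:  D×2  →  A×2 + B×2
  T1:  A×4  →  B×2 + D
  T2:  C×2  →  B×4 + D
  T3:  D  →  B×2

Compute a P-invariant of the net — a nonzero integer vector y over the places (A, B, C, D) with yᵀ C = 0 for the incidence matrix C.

y = (A:1, B:1, C:3, D:2)

Incidence matrix C (rows=places, cols=transitions):
       T0   T1   T2   T3
    A   2   -4    0    0
    B   2    2    4    2
    C   0    0   -2    0
    D  -2    1    1   -1

Candidate y = [1, 1, 3, 2]; check y·C column-wise:
  col T0: 1·2 + 1·2 + 3·0 + 2·-2 = 0
  col T1: 1·-4 + 1·2 + 3·0 + 2·1 = 0
  col T2: 1·0 + 1·4 + 3·-2 + 2·1 = 0
  col T3: 1·0 + 1·2 + 3·0 + 2·-1 = 0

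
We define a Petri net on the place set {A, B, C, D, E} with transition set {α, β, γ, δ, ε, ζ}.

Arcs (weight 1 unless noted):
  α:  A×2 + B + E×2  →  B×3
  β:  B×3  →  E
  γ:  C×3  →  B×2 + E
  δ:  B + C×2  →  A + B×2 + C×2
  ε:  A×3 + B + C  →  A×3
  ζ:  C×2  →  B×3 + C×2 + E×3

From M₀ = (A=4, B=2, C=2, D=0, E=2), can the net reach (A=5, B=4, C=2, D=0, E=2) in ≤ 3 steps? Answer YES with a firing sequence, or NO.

NO — not reachable within 3 firings

depth 0: 1 marking
depth 1: 5 markings reached so far
depth 2: 17 markings reached so far
depth 3: 39 markings reached so far
target is not among the 39 markings reachable within 3 steps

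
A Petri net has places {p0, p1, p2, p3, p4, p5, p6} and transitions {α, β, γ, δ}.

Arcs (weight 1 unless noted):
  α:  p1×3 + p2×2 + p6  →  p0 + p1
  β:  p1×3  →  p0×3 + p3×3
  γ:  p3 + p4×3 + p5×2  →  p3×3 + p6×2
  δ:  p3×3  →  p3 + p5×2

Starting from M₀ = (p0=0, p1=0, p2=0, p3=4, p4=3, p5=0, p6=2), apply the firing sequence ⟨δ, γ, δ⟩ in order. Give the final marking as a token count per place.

(p0=0, p1=0, p2=0, p3=2, p4=0, p5=2, p6=4)

step 1: fire δ:  (p0=0, p1=0, p2=0, p3=4, p4=3, p5=0, p6=2) → (p0=0, p1=0, p2=0, p3=2, p4=3, p5=2, p6=2)
step 2: fire γ:  (p0=0, p1=0, p2=0, p3=2, p4=3, p5=2, p6=2) → (p0=0, p1=0, p2=0, p3=4, p4=0, p5=0, p6=4)
step 3: fire δ:  (p0=0, p1=0, p2=0, p3=4, p4=0, p5=0, p6=4) → (p0=0, p1=0, p2=0, p3=2, p4=0, p5=2, p6=4)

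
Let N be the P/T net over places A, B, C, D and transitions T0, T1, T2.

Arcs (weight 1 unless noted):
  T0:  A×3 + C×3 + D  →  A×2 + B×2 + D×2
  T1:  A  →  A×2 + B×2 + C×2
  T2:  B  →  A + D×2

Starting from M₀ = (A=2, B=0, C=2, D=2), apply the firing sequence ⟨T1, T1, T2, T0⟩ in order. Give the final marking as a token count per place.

(A=4, B=5, C=3, D=5)

step 1: fire T1:  (A=2, B=0, C=2, D=2) → (A=3, B=2, C=4, D=2)
step 2: fire T1:  (A=3, B=2, C=4, D=2) → (A=4, B=4, C=6, D=2)
step 3: fire T2:  (A=4, B=4, C=6, D=2) → (A=5, B=3, C=6, D=4)
step 4: fire T0:  (A=5, B=3, C=6, D=4) → (A=4, B=5, C=3, D=5)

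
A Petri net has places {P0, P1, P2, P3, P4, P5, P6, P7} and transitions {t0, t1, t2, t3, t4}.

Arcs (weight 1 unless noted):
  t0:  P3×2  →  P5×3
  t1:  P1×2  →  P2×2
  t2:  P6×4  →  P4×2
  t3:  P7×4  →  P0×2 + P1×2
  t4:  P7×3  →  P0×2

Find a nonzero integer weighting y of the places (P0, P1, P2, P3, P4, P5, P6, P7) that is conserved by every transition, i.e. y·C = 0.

Incidence matrix C (rows=places, cols=transitions):
       t0   t1   t2   t3   t4
   P0   0    0    0    2    2
   P1   0   -2    0    2    0
   P2   0    2    0    0    0
   P3  -2    0    0    0    0
   P4   0    0    2    0    0
   P5   3    0    0    0    0
   P6   0    0   -4    0    0
   P7   0    0    0   -4   -3

Candidate y = [0, 0, 0, 3, 0, 2, 0, 0]; check y·C column-wise:
  col t0: 3·-2 + 2·3 = 0
  col t1: 0·-2 + 0·2 + 3·0 + 2·0 = 0
  col t2: 3·0 + 0·2 + 2·0 + 0·-4 = 0
  col t3: 0·2 + 0·2 + 3·0 + 2·0 + 0·-4 = 0
  col t4: 0·2 + 3·0 + 2·0 + 0·-3 = 0

y = (P0:0, P1:0, P2:0, P3:3, P4:0, P5:2, P6:0, P7:0)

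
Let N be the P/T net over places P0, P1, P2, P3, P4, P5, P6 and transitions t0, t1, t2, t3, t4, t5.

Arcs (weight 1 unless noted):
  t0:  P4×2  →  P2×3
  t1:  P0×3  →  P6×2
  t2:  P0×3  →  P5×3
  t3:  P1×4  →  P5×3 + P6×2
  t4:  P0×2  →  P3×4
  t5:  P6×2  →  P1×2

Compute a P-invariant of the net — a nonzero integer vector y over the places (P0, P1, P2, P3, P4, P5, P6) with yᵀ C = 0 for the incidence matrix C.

y = (P0:0, P1:0, P2:2, P3:0, P4:3, P5:0, P6:0)

Incidence matrix C (rows=places, cols=transitions):
       t0   t1   t2   t3   t4   t5
   P0   0   -3   -3    0   -2    0
   P1   0    0    0   -4    0    2
   P2   3    0    0    0    0    0
   P3   0    0    0    0    4    0
   P4  -2    0    0    0    0    0
   P5   0    0    3    3    0    0
   P6   0    2    0    2    0   -2

Candidate y = [0, 0, 2, 0, 3, 0, 0]; check y·C column-wise:
  col t0: 2·3 + 3·-2 = 0
  col t1: 0·-3 + 2·0 + 3·0 + 0·2 = 0
  col t2: 0·-3 + 2·0 + 3·0 + 0·3 = 0
  col t3: 0·-4 + 2·0 + 3·0 + 0·3 + 0·2 = 0
  col t4: 0·-2 + 2·0 + 0·4 + 3·0 = 0
  col t5: 0·2 + 2·0 + 3·0 + 0·-2 = 0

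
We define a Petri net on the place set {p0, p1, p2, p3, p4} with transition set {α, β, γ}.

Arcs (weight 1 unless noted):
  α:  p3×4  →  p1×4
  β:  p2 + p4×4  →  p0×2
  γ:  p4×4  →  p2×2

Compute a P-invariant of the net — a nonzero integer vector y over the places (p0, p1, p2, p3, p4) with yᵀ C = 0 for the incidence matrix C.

Incidence matrix C (rows=places, cols=transitions):
        α    β    γ
   p0   0    2    0
   p1   4    0    0
   p2   0   -1    2
   p3  -4    0    0
   p4   0   -4   -4

Candidate y = [0, 1, 0, 1, 0]; check y·C column-wise:
  col α: 1·4 + 1·-4 = 0
  col β: 0·2 + 1·0 + 0·-1 + 1·0 + 0·-4 = 0
  col γ: 1·0 + 0·2 + 1·0 + 0·-4 = 0

y = (p0:0, p1:1, p2:0, p3:1, p4:0)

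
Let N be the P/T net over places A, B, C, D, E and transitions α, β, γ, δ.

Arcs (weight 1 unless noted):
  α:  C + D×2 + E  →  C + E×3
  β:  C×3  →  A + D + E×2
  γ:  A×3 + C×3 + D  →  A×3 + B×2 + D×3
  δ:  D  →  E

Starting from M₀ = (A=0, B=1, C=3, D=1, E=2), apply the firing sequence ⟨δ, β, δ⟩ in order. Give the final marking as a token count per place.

step 1: fire δ:  (A=0, B=1, C=3, D=1, E=2) → (A=0, B=1, C=3, D=0, E=3)
step 2: fire β:  (A=0, B=1, C=3, D=0, E=3) → (A=1, B=1, C=0, D=1, E=5)
step 3: fire δ:  (A=1, B=1, C=0, D=1, E=5) → (A=1, B=1, C=0, D=0, E=6)

(A=1, B=1, C=0, D=0, E=6)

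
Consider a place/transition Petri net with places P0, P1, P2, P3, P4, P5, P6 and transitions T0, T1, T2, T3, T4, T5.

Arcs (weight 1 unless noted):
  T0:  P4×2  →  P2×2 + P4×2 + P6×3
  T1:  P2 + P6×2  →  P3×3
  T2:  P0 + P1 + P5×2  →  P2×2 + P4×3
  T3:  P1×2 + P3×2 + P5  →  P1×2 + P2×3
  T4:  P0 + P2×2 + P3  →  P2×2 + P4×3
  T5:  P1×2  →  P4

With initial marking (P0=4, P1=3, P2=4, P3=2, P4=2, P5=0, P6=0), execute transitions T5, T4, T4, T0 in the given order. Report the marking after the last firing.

(P0=2, P1=1, P2=6, P3=0, P4=9, P5=0, P6=3)

step 1: fire T5:  (P0=4, P1=3, P2=4, P3=2, P4=2, P5=0, P6=0) → (P0=4, P1=1, P2=4, P3=2, P4=3, P5=0, P6=0)
step 2: fire T4:  (P0=4, P1=1, P2=4, P3=2, P4=3, P5=0, P6=0) → (P0=3, P1=1, P2=4, P3=1, P4=6, P5=0, P6=0)
step 3: fire T4:  (P0=3, P1=1, P2=4, P3=1, P4=6, P5=0, P6=0) → (P0=2, P1=1, P2=4, P3=0, P4=9, P5=0, P6=0)
step 4: fire T0:  (P0=2, P1=1, P2=4, P3=0, P4=9, P5=0, P6=0) → (P0=2, P1=1, P2=6, P3=0, P4=9, P5=0, P6=3)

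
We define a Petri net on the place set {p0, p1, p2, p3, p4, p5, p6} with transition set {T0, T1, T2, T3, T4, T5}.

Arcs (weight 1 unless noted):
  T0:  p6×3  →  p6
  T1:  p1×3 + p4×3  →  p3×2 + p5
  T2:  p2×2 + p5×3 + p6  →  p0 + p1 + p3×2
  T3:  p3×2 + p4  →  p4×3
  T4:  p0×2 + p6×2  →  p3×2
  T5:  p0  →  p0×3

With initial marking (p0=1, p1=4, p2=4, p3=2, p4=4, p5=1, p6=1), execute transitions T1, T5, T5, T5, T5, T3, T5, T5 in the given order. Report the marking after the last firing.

step 1: fire T1:  (p0=1, p1=4, p2=4, p3=2, p4=4, p5=1, p6=1) → (p0=1, p1=1, p2=4, p3=4, p4=1, p5=2, p6=1)
step 2: fire T5:  (p0=1, p1=1, p2=4, p3=4, p4=1, p5=2, p6=1) → (p0=3, p1=1, p2=4, p3=4, p4=1, p5=2, p6=1)
step 3: fire T5:  (p0=3, p1=1, p2=4, p3=4, p4=1, p5=2, p6=1) → (p0=5, p1=1, p2=4, p3=4, p4=1, p5=2, p6=1)
step 4: fire T5:  (p0=5, p1=1, p2=4, p3=4, p4=1, p5=2, p6=1) → (p0=7, p1=1, p2=4, p3=4, p4=1, p5=2, p6=1)
step 5: fire T5:  (p0=7, p1=1, p2=4, p3=4, p4=1, p5=2, p6=1) → (p0=9, p1=1, p2=4, p3=4, p4=1, p5=2, p6=1)
step 6: fire T3:  (p0=9, p1=1, p2=4, p3=4, p4=1, p5=2, p6=1) → (p0=9, p1=1, p2=4, p3=2, p4=3, p5=2, p6=1)
step 7: fire T5:  (p0=9, p1=1, p2=4, p3=2, p4=3, p5=2, p6=1) → (p0=11, p1=1, p2=4, p3=2, p4=3, p5=2, p6=1)
step 8: fire T5:  (p0=11, p1=1, p2=4, p3=2, p4=3, p5=2, p6=1) → (p0=13, p1=1, p2=4, p3=2, p4=3, p5=2, p6=1)

(p0=13, p1=1, p2=4, p3=2, p4=3, p5=2, p6=1)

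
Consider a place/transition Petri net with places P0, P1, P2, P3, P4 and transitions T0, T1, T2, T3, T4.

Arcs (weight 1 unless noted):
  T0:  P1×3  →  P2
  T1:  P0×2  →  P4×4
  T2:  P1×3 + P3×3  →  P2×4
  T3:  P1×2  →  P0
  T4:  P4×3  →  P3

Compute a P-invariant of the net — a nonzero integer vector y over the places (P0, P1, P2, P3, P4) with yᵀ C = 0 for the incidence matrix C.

Incidence matrix C (rows=places, cols=transitions):
       T0   T1   T2   T3   T4
   P0   0   -2    0    1    0
   P1  -3    0   -3   -2    0
   P2   1    0    4    0    0
   P3   0    0   -3    0    1
   P4   0    4    0    0   -3

Candidate y = [2, 1, 3, 3, 1]; check y·C column-wise:
  col T0: 2·0 + 1·-3 + 3·1 + 3·0 + 1·0 = 0
  col T1: 2·-2 + 1·0 + 3·0 + 3·0 + 1·4 = 0
  col T2: 2·0 + 1·-3 + 3·4 + 3·-3 + 1·0 = 0
  col T3: 2·1 + 1·-2 + 3·0 + 3·0 + 1·0 = 0
  col T4: 2·0 + 1·0 + 3·0 + 3·1 + 1·-3 = 0

y = (P0:2, P1:1, P2:3, P3:3, P4:1)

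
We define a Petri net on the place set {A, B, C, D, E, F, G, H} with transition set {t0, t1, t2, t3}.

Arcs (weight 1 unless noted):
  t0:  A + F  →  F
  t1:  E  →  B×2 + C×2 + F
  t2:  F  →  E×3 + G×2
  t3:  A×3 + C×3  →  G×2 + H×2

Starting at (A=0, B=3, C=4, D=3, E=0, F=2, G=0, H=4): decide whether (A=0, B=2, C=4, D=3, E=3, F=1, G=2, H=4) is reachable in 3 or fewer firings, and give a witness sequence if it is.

NO — not reachable within 3 firings

depth 0: 1 marking
depth 1: 2 markings reached so far
depth 2: 4 markings reached so far
depth 3: 6 markings reached so far
target is not among the 6 markings reachable within 3 steps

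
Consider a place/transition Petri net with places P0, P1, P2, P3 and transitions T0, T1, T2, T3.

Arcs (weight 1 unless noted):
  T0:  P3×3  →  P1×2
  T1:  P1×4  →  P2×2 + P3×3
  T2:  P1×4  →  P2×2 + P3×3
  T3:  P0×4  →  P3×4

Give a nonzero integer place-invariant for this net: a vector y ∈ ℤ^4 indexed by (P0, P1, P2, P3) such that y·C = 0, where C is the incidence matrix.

y = (P0:2, P1:3, P2:3, P3:2)

Incidence matrix C (rows=places, cols=transitions):
       T0   T1   T2   T3
   P0   0    0    0   -4
   P1   2   -4   -4    0
   P2   0    2    2    0
   P3  -3    3    3    4

Candidate y = [2, 3, 3, 2]; check y·C column-wise:
  col T0: 2·0 + 3·2 + 3·0 + 2·-3 = 0
  col T1: 2·0 + 3·-4 + 3·2 + 2·3 = 0
  col T2: 2·0 + 3·-4 + 3·2 + 2·3 = 0
  col T3: 2·-4 + 3·0 + 3·0 + 2·4 = 0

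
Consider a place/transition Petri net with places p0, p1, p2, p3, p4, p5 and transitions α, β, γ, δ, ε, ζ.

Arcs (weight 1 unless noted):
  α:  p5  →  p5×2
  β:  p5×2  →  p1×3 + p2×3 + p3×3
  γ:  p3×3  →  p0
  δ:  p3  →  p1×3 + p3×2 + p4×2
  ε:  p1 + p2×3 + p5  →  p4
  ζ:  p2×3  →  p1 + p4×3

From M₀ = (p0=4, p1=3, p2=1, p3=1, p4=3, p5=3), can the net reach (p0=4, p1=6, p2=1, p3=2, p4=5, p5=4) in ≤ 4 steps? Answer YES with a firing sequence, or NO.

YES — reachable via ⟨α, δ⟩ (2 firings)

step 1: fire α:  (p0=4, p1=3, p2=1, p3=1, p4=3, p5=3) → (p0=4, p1=3, p2=1, p3=1, p4=3, p5=4)
step 2: fire δ:  (p0=4, p1=3, p2=1, p3=1, p4=3, p5=4) → (p0=4, p1=6, p2=1, p3=2, p4=5, p5=4)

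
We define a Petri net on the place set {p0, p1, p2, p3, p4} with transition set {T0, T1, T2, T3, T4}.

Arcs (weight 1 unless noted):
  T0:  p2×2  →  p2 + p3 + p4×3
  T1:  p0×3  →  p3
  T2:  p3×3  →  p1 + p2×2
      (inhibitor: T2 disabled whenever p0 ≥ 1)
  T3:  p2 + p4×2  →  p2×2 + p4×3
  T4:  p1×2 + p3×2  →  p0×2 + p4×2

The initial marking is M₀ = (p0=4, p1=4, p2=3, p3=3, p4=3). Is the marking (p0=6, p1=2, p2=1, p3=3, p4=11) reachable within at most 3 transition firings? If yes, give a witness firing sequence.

YES — reachable via ⟨T0, T0, T4⟩ (3 firings)

step 1: fire T0:  (p0=4, p1=4, p2=3, p3=3, p4=3) → (p0=4, p1=4, p2=2, p3=4, p4=6)
step 2: fire T0:  (p0=4, p1=4, p2=2, p3=4, p4=6) → (p0=4, p1=4, p2=1, p3=5, p4=9)
step 3: fire T4:  (p0=4, p1=4, p2=1, p3=5, p4=9) → (p0=6, p1=2, p2=1, p3=3, p4=11)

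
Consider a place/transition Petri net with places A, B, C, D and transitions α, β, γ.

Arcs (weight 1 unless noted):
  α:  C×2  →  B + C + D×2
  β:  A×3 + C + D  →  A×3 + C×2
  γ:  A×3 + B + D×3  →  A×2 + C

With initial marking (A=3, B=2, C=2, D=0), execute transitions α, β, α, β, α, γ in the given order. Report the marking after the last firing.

(A=2, B=4, C=2, D=1)

step 1: fire α:  (A=3, B=2, C=2, D=0) → (A=3, B=3, C=1, D=2)
step 2: fire β:  (A=3, B=3, C=1, D=2) → (A=3, B=3, C=2, D=1)
step 3: fire α:  (A=3, B=3, C=2, D=1) → (A=3, B=4, C=1, D=3)
step 4: fire β:  (A=3, B=4, C=1, D=3) → (A=3, B=4, C=2, D=2)
step 5: fire α:  (A=3, B=4, C=2, D=2) → (A=3, B=5, C=1, D=4)
step 6: fire γ:  (A=3, B=5, C=1, D=4) → (A=2, B=4, C=2, D=1)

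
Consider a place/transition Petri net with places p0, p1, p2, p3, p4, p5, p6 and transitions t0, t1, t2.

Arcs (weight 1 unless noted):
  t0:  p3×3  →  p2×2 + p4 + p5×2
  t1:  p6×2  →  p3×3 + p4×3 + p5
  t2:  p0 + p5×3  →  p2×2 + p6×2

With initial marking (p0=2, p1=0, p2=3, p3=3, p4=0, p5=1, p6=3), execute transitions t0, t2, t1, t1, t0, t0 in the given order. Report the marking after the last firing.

step 1: fire t0:  (p0=2, p1=0, p2=3, p3=3, p4=0, p5=1, p6=3) → (p0=2, p1=0, p2=5, p3=0, p4=1, p5=3, p6=3)
step 2: fire t2:  (p0=2, p1=0, p2=5, p3=0, p4=1, p5=3, p6=3) → (p0=1, p1=0, p2=7, p3=0, p4=1, p5=0, p6=5)
step 3: fire t1:  (p0=1, p1=0, p2=7, p3=0, p4=1, p5=0, p6=5) → (p0=1, p1=0, p2=7, p3=3, p4=4, p5=1, p6=3)
step 4: fire t1:  (p0=1, p1=0, p2=7, p3=3, p4=4, p5=1, p6=3) → (p0=1, p1=0, p2=7, p3=6, p4=7, p5=2, p6=1)
step 5: fire t0:  (p0=1, p1=0, p2=7, p3=6, p4=7, p5=2, p6=1) → (p0=1, p1=0, p2=9, p3=3, p4=8, p5=4, p6=1)
step 6: fire t0:  (p0=1, p1=0, p2=9, p3=3, p4=8, p5=4, p6=1) → (p0=1, p1=0, p2=11, p3=0, p4=9, p5=6, p6=1)

(p0=1, p1=0, p2=11, p3=0, p4=9, p5=6, p6=1)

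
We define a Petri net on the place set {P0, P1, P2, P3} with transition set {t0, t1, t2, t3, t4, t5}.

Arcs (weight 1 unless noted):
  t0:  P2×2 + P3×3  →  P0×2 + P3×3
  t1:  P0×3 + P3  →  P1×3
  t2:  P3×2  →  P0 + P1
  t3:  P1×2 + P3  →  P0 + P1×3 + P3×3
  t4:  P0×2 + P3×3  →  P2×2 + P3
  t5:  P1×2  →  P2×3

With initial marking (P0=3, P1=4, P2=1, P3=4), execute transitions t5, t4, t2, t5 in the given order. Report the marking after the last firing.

step 1: fire t5:  (P0=3, P1=4, P2=1, P3=4) → (P0=3, P1=2, P2=4, P3=4)
step 2: fire t4:  (P0=3, P1=2, P2=4, P3=4) → (P0=1, P1=2, P2=6, P3=2)
step 3: fire t2:  (P0=1, P1=2, P2=6, P3=2) → (P0=2, P1=3, P2=6, P3=0)
step 4: fire t5:  (P0=2, P1=3, P2=6, P3=0) → (P0=2, P1=1, P2=9, P3=0)

(P0=2, P1=1, P2=9, P3=0)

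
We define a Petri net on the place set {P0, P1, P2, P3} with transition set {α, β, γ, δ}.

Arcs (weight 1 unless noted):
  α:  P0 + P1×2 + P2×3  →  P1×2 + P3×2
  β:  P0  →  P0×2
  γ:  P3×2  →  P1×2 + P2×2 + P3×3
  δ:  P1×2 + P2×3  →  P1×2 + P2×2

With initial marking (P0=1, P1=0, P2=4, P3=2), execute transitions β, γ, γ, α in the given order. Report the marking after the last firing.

(P0=1, P1=4, P2=5, P3=6)

step 1: fire β:  (P0=1, P1=0, P2=4, P3=2) → (P0=2, P1=0, P2=4, P3=2)
step 2: fire γ:  (P0=2, P1=0, P2=4, P3=2) → (P0=2, P1=2, P2=6, P3=3)
step 3: fire γ:  (P0=2, P1=2, P2=6, P3=3) → (P0=2, P1=4, P2=8, P3=4)
step 4: fire α:  (P0=2, P1=4, P2=8, P3=4) → (P0=1, P1=4, P2=5, P3=6)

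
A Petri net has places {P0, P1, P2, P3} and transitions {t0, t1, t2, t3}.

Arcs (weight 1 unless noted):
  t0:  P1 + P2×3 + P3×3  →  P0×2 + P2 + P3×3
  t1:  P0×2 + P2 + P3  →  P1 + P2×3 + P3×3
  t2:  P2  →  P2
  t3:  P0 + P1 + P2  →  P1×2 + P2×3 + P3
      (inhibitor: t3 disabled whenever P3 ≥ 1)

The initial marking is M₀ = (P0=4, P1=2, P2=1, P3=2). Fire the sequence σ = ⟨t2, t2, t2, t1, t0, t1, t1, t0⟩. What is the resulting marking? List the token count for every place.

(P0=2, P1=3, P2=3, P3=8)

step 1: fire t2:  (P0=4, P1=2, P2=1, P3=2) → (P0=4, P1=2, P2=1, P3=2)
step 2: fire t2:  (P0=4, P1=2, P2=1, P3=2) → (P0=4, P1=2, P2=1, P3=2)
step 3: fire t2:  (P0=4, P1=2, P2=1, P3=2) → (P0=4, P1=2, P2=1, P3=2)
step 4: fire t1:  (P0=4, P1=2, P2=1, P3=2) → (P0=2, P1=3, P2=3, P3=4)
step 5: fire t0:  (P0=2, P1=3, P2=3, P3=4) → (P0=4, P1=2, P2=1, P3=4)
step 6: fire t1:  (P0=4, P1=2, P2=1, P3=4) → (P0=2, P1=3, P2=3, P3=6)
step 7: fire t1:  (P0=2, P1=3, P2=3, P3=6) → (P0=0, P1=4, P2=5, P3=8)
step 8: fire t0:  (P0=0, P1=4, P2=5, P3=8) → (P0=2, P1=3, P2=3, P3=8)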